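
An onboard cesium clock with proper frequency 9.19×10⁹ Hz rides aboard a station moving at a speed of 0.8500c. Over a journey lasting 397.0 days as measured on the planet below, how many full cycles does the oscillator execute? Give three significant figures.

γ = 1/√(1 − 0.8500²) = 1/√0.2775 = 1.898
The oscillator's own cycle count is N = f × τ where τ is the proper time aboard the station. τ = Δt/γ = 397.0/1.898 = 209.1 days = 1.807×10⁷ s.
N = 9.19×10⁹ × 1.807×10⁷ = 1.661×10¹⁷.

N = 1.66×10¹⁷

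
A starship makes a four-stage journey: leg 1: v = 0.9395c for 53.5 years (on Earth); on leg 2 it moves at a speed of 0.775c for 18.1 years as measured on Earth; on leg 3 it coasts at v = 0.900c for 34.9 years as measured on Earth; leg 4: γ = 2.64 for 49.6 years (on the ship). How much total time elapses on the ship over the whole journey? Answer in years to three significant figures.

Leg 1: γ = 1/√(1 − 0.9395²) = 1/√0.1173 = 2.919; τ_1 = 53.5/2.919 = 18.33 years.
Leg 2: γ = 1/√(1 − 0.775²) = 1/√0.3994 = 1.582; τ_2 = 18.1/1.582 = 11.44 years.
Leg 3: γ = 1/√(1 − 0.900²) = 1/√0.1900 = 2.294; τ_3 = 34.9/2.294 = 15.21 years.
Leg 4: 49.6 years is already measured on the ship.
Total: 18.33 + 11.44 + 15.21 + 49.60 years.

τ = 94.6 years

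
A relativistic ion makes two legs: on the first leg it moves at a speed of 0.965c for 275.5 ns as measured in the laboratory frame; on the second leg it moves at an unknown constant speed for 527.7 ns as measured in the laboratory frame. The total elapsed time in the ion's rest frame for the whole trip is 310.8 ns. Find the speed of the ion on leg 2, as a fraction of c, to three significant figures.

β = 0.892

Leg 1: γ = 1/√(1 − 0.965²) = 1/√0.06878 = 3.813; τ_1 = 275.5/3.813 = 72.25 ns.
Leg 2: speed unknown; τ_2 = 527.7/γ_2.
Total proper time: 72.25 + τ_2 = 310.8, so τ_2 = 310.8 − 72.25 = 238.6 ns.
γ_2 = 527.7/238.6 = 2.212; β = √(1 − 1/γ²) = √0.7956.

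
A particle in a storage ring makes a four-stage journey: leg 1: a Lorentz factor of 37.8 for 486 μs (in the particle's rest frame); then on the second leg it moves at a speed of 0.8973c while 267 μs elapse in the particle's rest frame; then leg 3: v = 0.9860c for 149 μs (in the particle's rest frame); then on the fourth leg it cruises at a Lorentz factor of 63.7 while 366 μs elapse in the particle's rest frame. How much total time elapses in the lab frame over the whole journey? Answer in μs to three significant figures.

Leg 1: γ = 37.8; Δt_1 = 37.80 × 486 = 1.837×10⁴ μs.
Leg 2: γ = 1/√(1 − 0.8973²) = 1/√0.1949 = 2.265; Δt_2 = 2.265 × 267 = 604.9 μs.
Leg 3: γ = 1/√(1 − 0.9860²) = 1/√0.02780 = 5.997; Δt_3 = 5.997 × 149 = 893.6 μs.
Leg 4: γ = 63.7; Δt_4 = 63.70 × 366 = 2.331×10⁴ μs.
Total: 1.837×10⁴ + 604.9 + 893.6 + 2.331×10⁴ μs.

Δt = 4.32×10⁴ μs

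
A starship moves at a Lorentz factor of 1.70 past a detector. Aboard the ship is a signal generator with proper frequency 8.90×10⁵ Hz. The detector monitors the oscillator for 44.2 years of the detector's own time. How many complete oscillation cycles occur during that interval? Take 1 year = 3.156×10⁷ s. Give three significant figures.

γ = 1.70
During 44.2 years of lab time, the oscillator's proper time advances by τ = Δt/γ = 44.2/1.700 = 26.00 years = 8.206×10⁸ s.
N = f × τ = 8.90×10⁵ × 8.206×10⁸ = 7.303×10¹⁴.

N = 7.30×10¹⁴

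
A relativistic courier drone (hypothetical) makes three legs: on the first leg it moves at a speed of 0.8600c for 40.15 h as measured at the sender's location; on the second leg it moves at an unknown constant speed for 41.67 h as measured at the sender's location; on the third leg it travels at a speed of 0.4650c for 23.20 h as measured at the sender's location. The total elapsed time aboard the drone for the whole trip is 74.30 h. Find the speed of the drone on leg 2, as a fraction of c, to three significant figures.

Leg 1: γ = 1/√(1 − 0.8600²) = 1/√0.2604 = 1.960; τ_1 = 40.15/1.960 = 20.49 h.
Leg 2: speed unknown; τ_2 = 41.67/γ_2.
Leg 3: γ = 1/√(1 − 0.4650²) = 1/√0.7838 = 1.130; τ_3 = 23.20/1.130 = 20.54 h.
Total proper time: 20.49 + τ_2 + 20.54 = 74.30, so τ_2 = 74.30 − 41.03 = 33.27 h.
γ_2 = 41.67/33.27 = 1.252; β = √(1 − 1/γ²) = √0.3624.

β = 0.602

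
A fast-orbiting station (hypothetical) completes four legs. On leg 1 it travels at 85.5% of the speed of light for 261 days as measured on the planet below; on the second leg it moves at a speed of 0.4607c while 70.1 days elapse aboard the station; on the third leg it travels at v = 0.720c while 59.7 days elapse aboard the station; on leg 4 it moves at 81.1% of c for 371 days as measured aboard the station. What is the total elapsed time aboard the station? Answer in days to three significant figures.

τ = 636 days

Leg 1: β = 0.855; γ = 1/√(1 − 0.855²) = 1/√0.2690 = 1.928; τ_1 = 261/1.928 = 135.4 days.
Leg 2: 70.1 days is already measured aboard the station.
Leg 3: 59.7 days is already measured aboard the station.
Leg 4: 371 days is already measured aboard the station.
Total: 135.4 + 70.10 + 59.70 + 371.0 days.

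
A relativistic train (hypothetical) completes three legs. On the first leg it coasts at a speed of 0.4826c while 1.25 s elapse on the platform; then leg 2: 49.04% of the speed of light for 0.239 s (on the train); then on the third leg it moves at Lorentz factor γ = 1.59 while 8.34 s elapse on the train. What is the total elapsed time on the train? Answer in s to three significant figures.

Leg 1: γ = 1/√(1 − 0.4826²) = 1/√0.7671 = 1.142; τ_1 = 1.25/1.142 = 1.095 s.
Leg 2: 0.239 s is already measured on the train.
Leg 3: 8.34 s is already measured on the train.
Total: 1.095 + 0.2390 + 8.340 s.

τ = 9.67 s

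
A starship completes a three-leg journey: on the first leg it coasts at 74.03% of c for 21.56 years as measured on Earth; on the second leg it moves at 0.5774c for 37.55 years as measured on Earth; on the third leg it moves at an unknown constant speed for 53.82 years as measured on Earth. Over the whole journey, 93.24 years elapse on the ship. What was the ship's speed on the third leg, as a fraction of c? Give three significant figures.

Leg 1: β = 0.7403; γ = 1/√(1 − 0.7403²) = 1/√0.4520 = 1.487; τ_1 = 21.56/1.487 = 14.49 years.
Leg 2: γ = 1/√(1 − 0.5774²) = 1/√0.6666 = 1.225; τ_2 = 37.55/1.225 = 30.66 years.
Leg 3: speed unknown; τ_3 = 53.82/γ_3.
Total proper time: 14.49 + 30.66 + τ_3 = 93.24, so τ_3 = 93.24 − 45.15 = 48.09 years.
γ_3 = 53.82/48.09 = 1.119; β = √(1 − 1/γ²) = √0.2017.

β = 0.449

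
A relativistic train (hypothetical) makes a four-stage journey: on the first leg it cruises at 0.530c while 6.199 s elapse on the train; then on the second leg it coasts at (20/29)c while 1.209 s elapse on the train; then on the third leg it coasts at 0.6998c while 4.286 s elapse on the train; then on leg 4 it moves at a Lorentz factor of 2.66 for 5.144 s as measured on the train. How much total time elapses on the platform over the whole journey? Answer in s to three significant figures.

Leg 1: γ = 1/√(1 − 0.530²) = 1/√0.7191 = 1.179; Δt_1 = 1.179 × 6.199 = 7.310 s.
Leg 2: γ = 1/√(1 − (20/29)²) = 29/21 ≈ 1.381; Δt_2 = 1.381 × 1.209 = 1.670 s.
Leg 3: γ = 1/√(1 − 0.6998²) = 1/√0.5103 = 1.400; Δt_3 = 1.400 × 4.286 = 6.000 s.
Leg 4: γ = 2.66; Δt_4 = 2.660 × 5.144 = 13.68 s.
Total: 7.310 + 1.670 + 6.000 + 13.68 s.

Δt = 28.7 s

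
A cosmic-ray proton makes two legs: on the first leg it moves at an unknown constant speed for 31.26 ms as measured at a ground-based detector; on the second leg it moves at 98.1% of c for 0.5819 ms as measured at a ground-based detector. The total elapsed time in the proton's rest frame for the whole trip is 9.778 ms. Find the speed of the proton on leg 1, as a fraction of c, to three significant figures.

β = 0.951

Leg 1: speed unknown; τ_1 = 31.26/γ_1.
Leg 2: β = 0.981; γ = 1/√(1 − 0.981²) = 1/√0.03764 = 5.154; τ_2 = 0.5819/5.154 = 0.1129 ms.
Total proper time: τ_1 + 0.1129 = 9.778, so τ_1 = 9.778 − 0.1129 = 9.665 ms.
γ_1 = 31.26/9.665 = 3.234; β = √(1 − 1/γ²) = √0.9044.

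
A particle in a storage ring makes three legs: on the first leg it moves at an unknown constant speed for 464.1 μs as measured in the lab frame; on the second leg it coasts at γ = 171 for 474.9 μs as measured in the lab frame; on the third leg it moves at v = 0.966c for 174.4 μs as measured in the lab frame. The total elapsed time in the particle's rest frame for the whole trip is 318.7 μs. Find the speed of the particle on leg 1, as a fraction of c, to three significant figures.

Leg 1: speed unknown; τ_1 = 464.1/γ_1.
Leg 2: γ = 171; τ_2 = 474.9/171.0 = 2.777 μs.
Leg 3: γ = 1/√(1 − 0.966²) = 1/√0.06684 = 3.868; τ_3 = 174.4/3.868 = 45.09 μs.
Total proper time: τ_1 + 2.777 + 45.09 = 318.7, so τ_1 = 318.7 − 47.87 = 270.8 μs.
γ_1 = 464.1/270.8 = 1.714; β = √(1 − 1/γ²) = √0.6595.

β = 0.812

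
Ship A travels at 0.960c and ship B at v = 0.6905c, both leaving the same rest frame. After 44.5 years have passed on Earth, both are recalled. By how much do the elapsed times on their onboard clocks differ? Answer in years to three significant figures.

A: γ = 1/√(1 − 0.960²) = 25/7 ≈ 3.571; τ_A = 44.5/3.571 = 12.46 years.
B: γ = 1/√(1 − 0.6905²) = 1/√0.5232 = 1.382; τ_B = 44.5/1.382 = 32.19 years.

|τ_A − τ_B| = 19.7 years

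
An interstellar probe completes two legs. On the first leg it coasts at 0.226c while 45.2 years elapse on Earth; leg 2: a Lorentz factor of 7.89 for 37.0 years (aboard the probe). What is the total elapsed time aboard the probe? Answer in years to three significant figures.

Leg 1: γ = 1/√(1 − 0.226²) = 1/√0.9489 = 1.027; τ_1 = 45.2/1.027 = 44.03 years.
Leg 2: 37.0 years is already measured aboard the probe.
Total: 44.03 + 37.00 years.

τ = 81.0 years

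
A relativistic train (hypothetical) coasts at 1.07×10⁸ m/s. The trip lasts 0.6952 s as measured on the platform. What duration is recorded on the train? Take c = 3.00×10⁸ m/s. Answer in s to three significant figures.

τ = 0.649 s

β = 1.07×10⁸/3.00×10⁸ = 0.3567; γ = 1/√(1 − 0.3567²) = 1.070
The interval measured on the platform is the dilated one; the clock on the train measures the proper time τ = Δt/γ = 0.6952/1.070 s.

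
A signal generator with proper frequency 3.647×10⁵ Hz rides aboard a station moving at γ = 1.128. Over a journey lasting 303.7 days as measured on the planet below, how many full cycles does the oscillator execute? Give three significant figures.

γ = 1.128
The oscillator's own cycle count is N = f × τ where τ is the proper time aboard the station. τ = Δt/γ = 303.7/1.128 = 269.2 days = 2.326×10⁷ s.
N = 3.647×10⁵ × 2.326×10⁷ = 8.484×10¹².

N = 8.48×10¹²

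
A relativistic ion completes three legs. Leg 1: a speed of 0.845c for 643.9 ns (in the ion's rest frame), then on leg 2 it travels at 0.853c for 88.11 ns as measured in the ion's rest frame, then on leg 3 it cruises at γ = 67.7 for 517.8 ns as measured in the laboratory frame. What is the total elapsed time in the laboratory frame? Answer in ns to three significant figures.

Leg 1: γ = 1/√(1 − 0.845²) = 1/√0.2860 = 1.870; Δt_1 = 1.870 × 643.9 = 1204 ns.
Leg 2: γ = 1/√(1 − 0.853²) = 1/√0.2724 = 1.916; Δt_2 = 1.916 × 88.11 = 168.8 ns.
Leg 3: 517.8 ns is already measured in the laboratory frame.
Total: 1204 + 168.8 + 517.8 ns.

Δt = 1890 ns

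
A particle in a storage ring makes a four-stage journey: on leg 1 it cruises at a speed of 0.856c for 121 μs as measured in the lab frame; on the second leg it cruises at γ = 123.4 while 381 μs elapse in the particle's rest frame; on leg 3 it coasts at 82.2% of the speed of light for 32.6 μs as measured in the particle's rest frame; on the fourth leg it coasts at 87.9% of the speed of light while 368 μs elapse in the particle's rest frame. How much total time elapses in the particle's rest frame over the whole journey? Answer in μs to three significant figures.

Leg 1: γ = 1/√(1 − 0.856²) = 1/√0.2673 = 1.934; τ_1 = 121/1.934 = 62.55 μs.
Leg 2: 381 μs is already measured in the particle's rest frame.
Leg 3: 32.6 μs is already measured in the particle's rest frame.
Leg 4: 368 μs is already measured in the particle's rest frame.
Total: 62.55 + 381.0 + 32.60 + 368.0 μs.

τ = 844 μs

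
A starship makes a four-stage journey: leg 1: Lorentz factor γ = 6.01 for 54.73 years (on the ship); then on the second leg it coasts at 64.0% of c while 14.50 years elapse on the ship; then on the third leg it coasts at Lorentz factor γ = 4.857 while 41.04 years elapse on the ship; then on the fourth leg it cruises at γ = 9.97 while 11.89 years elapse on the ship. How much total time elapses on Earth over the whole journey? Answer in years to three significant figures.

Leg 1: γ = 6.01; Δt_1 = 6.010 × 54.73 = 328.9 years.
Leg 2: β = 0.640; γ = 1/√(1 − 0.640²) = 1/√0.5904 = 1.301; Δt_2 = 1.301 × 14.50 = 18.87 years.
Leg 3: γ = 4.857; Δt_3 = 4.857 × 41.04 = 199.3 years.
Leg 4: γ = 9.97; Δt_4 = 9.970 × 11.89 = 118.5 years.
Total: 328.9 + 18.87 + 199.3 + 118.5 years.

Δt = 666 years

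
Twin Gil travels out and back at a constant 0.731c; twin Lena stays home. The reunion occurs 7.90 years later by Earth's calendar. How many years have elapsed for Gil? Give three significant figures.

γ = 1/√(1 − 0.731²) = 1/√0.4656 = 1.465
Gil's clock measures proper time along the trip: τ = Δt/γ = 7.90/1.465 years.

τ = 5.39 years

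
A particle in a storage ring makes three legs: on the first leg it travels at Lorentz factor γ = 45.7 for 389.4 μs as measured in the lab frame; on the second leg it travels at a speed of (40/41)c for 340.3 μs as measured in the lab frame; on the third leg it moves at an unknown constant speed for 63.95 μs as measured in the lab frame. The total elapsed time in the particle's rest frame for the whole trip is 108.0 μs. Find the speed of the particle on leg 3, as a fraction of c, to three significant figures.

Leg 1: γ = 45.7; τ_1 = 389.4/45.70 = 8.521 μs.
Leg 2: γ = 1/√(1 − (40/41)²) = 41/9 ≈ 4.556; τ_2 = 340.3/4.556 = 74.70 μs.
Leg 3: speed unknown; τ_3 = 63.95/γ_3.
Total proper time: 8.521 + 74.70 + τ_3 = 108.0, so τ_3 = 108.0 − 83.22 = 24.78 μs.
γ_3 = 63.95/24.78 = 2.581; β = √(1 − 1/γ²) = √0.8499.

β = 0.922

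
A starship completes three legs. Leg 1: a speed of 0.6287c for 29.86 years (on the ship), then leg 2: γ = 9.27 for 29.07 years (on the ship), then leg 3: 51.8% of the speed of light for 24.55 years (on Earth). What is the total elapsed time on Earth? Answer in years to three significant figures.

Δt = 332 years

Leg 1: γ = 1/√(1 − 0.6287²) = 1/√0.6047 = 1.286; Δt_1 = 1.286 × 29.86 = 38.40 years.
Leg 2: γ = 9.27; Δt_2 = 9.270 × 29.07 = 269.5 years.
Leg 3: 24.55 years is already measured on Earth.
Total: 38.40 + 269.5 + 24.55 years.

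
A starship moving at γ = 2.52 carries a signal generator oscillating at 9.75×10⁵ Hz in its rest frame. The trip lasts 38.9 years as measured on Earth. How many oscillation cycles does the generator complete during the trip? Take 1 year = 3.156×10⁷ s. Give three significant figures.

N = 4.75×10¹⁴

γ = 2.52
The oscillator's own cycle count is N = f × τ where τ is the proper time on the ship. τ = Δt/γ = 38.9/2.520 = 15.44 years = 4.872×10⁸ s.
N = 9.75×10⁵ × 4.872×10⁸ = 4.750×10¹⁴.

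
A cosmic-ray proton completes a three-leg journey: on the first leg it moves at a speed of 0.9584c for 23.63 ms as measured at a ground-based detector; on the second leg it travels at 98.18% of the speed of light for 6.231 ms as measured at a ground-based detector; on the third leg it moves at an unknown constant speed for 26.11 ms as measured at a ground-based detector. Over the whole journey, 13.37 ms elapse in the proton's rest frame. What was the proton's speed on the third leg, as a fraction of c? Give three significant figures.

Leg 1: γ = 1/√(1 − 0.9584²) = 1/√0.08147 = 3.504; τ_1 = 23.63/3.504 = 6.745 ms.
Leg 2: β = 0.9818; γ = 1/√(1 − 0.9818²) = 1/√0.03607 = 5.265; τ_2 = 6.231/5.265 = 1.183 ms.
Leg 3: speed unknown; τ_3 = 26.11/γ_3.
Total proper time: 6.745 + 1.183 + τ_3 = 13.37, so τ_3 = 13.37 − 7.928 = 5.442 ms.
γ_3 = 26.11/5.442 = 4.798; β = √(1 − 1/γ²) = √0.9566.

β = 0.978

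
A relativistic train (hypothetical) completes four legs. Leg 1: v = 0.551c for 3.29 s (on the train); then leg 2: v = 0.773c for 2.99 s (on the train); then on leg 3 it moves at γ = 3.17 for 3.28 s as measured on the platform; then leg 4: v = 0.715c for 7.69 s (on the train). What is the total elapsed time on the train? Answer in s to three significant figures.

τ = 15.0 s

Leg 1: 3.29 s is already measured on the train.
Leg 2: 2.99 s is already measured on the train.
Leg 3: γ = 3.17; τ_3 = 3.28/3.170 = 1.035 s.
Leg 4: 7.69 s is already measured on the train.
Total: 3.290 + 2.990 + 1.035 + 7.690 s.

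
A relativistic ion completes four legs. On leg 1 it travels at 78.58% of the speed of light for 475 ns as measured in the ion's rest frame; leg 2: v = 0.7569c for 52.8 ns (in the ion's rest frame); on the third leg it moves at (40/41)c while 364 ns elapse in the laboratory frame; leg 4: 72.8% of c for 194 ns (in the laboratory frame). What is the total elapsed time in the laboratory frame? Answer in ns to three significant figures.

Leg 1: β = 0.7858; γ = 1/√(1 − 0.7858²) = 1/√0.3825 = 1.617; Δt_1 = 1.617 × 475 = 768.0 ns.
Leg 2: γ = 1/√(1 − 0.7569²) = 1/√0.4271 = 1.530; Δt_2 = 1.530 × 52.8 = 80.79 ns.
Leg 3: 364 ns is already measured in the laboratory frame.
Leg 4: 194 ns is already measured in the laboratory frame.
Total: 768.0 + 80.79 + 364.0 + 194.0 ns.

Δt = 1410 ns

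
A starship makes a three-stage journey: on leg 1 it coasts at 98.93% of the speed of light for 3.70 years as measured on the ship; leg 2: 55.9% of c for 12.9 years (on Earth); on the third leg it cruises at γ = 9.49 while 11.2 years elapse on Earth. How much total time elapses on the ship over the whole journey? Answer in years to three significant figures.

τ = 15.6 years

Leg 1: 3.70 years is already measured on the ship.
Leg 2: β = 0.559; γ = 1/√(1 − 0.559²) = 1/√0.6875 = 1.206; τ_2 = 12.9/1.206 = 10.70 years.
Leg 3: γ = 9.49; τ_3 = 11.2/9.490 = 1.180 years.
Total: 3.700 + 10.70 + 1.180 years.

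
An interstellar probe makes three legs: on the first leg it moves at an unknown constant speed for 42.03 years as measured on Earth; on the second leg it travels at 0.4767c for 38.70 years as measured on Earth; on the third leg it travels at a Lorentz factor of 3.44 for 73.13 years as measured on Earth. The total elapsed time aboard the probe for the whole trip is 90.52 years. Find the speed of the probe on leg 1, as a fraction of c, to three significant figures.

β = 0.545

Leg 1: speed unknown; τ_1 = 42.03/γ_1.
Leg 2: γ = 1/√(1 − 0.4767²) = 1/√0.7728 = 1.138; τ_2 = 38.70/1.138 = 34.02 years.
Leg 3: γ = 3.44; τ_3 = 73.13/3.440 = 21.26 years.
Total proper time: τ_1 + 34.02 + 21.26 = 90.52, so τ_1 = 90.52 − 55.28 = 35.24 years.
γ_1 = 42.03/35.24 = 1.193; β = √(1 − 1/γ²) = √0.2969.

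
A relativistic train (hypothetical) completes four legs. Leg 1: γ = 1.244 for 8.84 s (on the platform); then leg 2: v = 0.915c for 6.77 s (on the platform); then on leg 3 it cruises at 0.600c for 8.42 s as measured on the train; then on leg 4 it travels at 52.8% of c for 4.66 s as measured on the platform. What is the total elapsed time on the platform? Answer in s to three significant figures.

Leg 1: 8.84 s is already measured on the platform.
Leg 2: 6.77 s is already measured on the platform.
Leg 3: γ = 1/√(1 − 0.600²) = 5/4 = 1.250; Δt_3 = 1.250 × 8.42 = 10.53 s.
Leg 4: 4.66 s is already measured on the platform.
Total: 8.840 + 6.770 + 10.53 + 4.660 s.

Δt = 30.8 s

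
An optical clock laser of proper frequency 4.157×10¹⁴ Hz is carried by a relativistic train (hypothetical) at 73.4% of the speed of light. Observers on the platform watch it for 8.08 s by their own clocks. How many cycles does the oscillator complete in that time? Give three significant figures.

N = 2.28×10¹⁵

β = 0.734; γ = 1/√(1 − 0.734²) = 1/√0.4612 = 1.472
During 8.08 s of lab time, the oscillator's proper time advances by τ = Δt/γ = 8.08/1.472 = 5.488 s = 5.488×10⁰ s.
N = f × τ = 4.157×10¹⁴ × 5.488×10⁰ = 2.281×10¹⁵.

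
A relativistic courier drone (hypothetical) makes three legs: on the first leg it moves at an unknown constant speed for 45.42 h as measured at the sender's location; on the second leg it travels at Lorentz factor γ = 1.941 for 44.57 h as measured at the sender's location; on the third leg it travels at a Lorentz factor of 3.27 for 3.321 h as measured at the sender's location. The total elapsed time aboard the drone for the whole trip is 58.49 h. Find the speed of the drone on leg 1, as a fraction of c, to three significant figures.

β = 0.650

Leg 1: speed unknown; τ_1 = 45.42/γ_1.
Leg 2: γ = 1.941; τ_2 = 44.57/1.941 = 22.96 h.
Leg 3: γ = 3.27; τ_3 = 3.321/3.270 = 1.016 h.
Total proper time: τ_1 + 22.96 + 1.016 = 58.49, so τ_1 = 58.49 − 23.98 = 34.51 h.
γ_1 = 45.42/34.51 = 1.316; β = √(1 − 1/γ²) = √0.4226.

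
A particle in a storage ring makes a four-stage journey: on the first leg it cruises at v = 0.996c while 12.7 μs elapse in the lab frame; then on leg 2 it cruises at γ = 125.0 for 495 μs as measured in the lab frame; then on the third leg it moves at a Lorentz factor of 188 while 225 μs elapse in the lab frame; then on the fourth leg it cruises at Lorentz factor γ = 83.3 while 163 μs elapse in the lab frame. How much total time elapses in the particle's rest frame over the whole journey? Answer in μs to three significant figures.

τ = 8.25 μs

Leg 1: γ = 1/√(1 − 0.996²) = 1/√0.007984 = 11.19; τ_1 = 12.7/11.19 = 1.135 μs.
Leg 2: γ = 125.0; τ_2 = 495/125.0 = 3.960 μs.
Leg 3: γ = 188; τ_3 = 225/188.0 = 1.197 μs.
Leg 4: γ = 83.3; τ_4 = 163/83.30 = 1.957 μs.
Total: 1.135 + 3.960 + 1.197 + 1.957 μs.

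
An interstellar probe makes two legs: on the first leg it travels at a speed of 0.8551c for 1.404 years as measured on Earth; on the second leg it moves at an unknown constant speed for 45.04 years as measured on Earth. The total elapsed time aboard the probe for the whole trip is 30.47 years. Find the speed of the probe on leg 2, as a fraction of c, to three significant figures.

Leg 1: γ = 1/√(1 − 0.8551²) = 1/√0.2688 = 1.929; τ_1 = 1.404/1.929 = 0.7279 years.
Leg 2: speed unknown; τ_2 = 45.04/γ_2.
Total proper time: 0.7279 + τ_2 = 30.47, so τ_2 = 30.47 − 0.7279 = 29.74 years.
γ_2 = 45.04/29.74 = 1.514; β = √(1 − 1/γ²) = √0.5639.

β = 0.751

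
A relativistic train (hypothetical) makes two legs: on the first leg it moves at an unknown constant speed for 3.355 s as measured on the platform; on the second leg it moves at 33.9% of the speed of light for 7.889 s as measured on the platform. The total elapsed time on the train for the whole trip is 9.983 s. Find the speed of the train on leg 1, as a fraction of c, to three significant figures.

β = 0.646

Leg 1: speed unknown; τ_1 = 3.355/γ_1.
Leg 2: β = 0.339; γ = 1/√(1 − 0.339²) = 1/√0.8851 = 1.063; τ_2 = 7.889/1.063 = 7.422 s.
Total proper time: τ_1 + 7.422 = 9.983, so τ_1 = 9.983 − 7.422 = 2.561 s.
γ_1 = 3.355/2.561 = 1.310; β = √(1 − 1/γ²) = √0.4173.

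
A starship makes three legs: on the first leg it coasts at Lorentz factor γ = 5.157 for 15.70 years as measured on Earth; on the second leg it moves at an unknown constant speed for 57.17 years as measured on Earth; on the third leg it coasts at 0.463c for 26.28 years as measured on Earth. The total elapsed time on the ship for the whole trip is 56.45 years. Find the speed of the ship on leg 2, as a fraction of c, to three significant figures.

Leg 1: γ = 5.157; τ_1 = 15.70/5.157 = 3.044 years.
Leg 2: speed unknown; τ_2 = 57.17/γ_2.
Leg 3: γ = 1/√(1 − 0.463²) = 1/√0.7856 = 1.128; τ_3 = 26.28/1.128 = 23.29 years.
Total proper time: 3.044 + τ_2 + 23.29 = 56.45, so τ_2 = 56.45 − 26.34 = 30.11 years.
γ_2 = 57.17/30.11 = 1.899; β = √(1 − 1/γ²) = √0.7226.

β = 0.850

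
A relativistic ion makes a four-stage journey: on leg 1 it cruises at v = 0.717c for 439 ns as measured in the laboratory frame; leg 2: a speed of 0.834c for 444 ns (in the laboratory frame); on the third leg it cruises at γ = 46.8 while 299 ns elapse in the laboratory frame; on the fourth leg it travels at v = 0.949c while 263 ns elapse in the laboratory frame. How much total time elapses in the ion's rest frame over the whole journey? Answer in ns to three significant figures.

τ = 640 ns

Leg 1: γ = 1/√(1 − 0.717²) = 1/√0.4859 = 1.435; τ_1 = 439/1.435 = 306.0 ns.
Leg 2: γ = 1/√(1 − 0.834²) = 1/√0.3044 = 1.812; τ_2 = 444/1.812 = 245.0 ns.
Leg 3: γ = 46.8; τ_3 = 299/46.80 = 6.389 ns.
Leg 4: γ = 1/√(1 − 0.949²) = 1/√0.09940 = 3.172; τ_4 = 263/3.172 = 82.92 ns.
Total: 306.0 + 245.0 + 6.389 + 82.92 ns.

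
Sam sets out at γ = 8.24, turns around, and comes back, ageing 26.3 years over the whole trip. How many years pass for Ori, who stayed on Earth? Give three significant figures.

Δt = 217 years

γ = 8.24
Earth-frame duration is the dilated interval: Δt = γτ = 8.240 × 26.3 years.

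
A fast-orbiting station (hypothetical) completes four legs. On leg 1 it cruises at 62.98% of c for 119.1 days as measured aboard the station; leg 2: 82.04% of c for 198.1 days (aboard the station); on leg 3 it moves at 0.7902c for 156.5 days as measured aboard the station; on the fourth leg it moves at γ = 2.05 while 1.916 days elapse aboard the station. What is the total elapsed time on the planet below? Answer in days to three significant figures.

Leg 1: β = 0.6298; γ = 1/√(1 − 0.6298²) = 1/√0.6034 = 1.287; Δt_1 = 1.287 × 119.1 = 153.3 days.
Leg 2: β = 0.8204; γ = 1/√(1 − 0.8204²) = 1/√0.3269 = 1.749; Δt_2 = 1.749 × 198.1 = 346.5 days.
Leg 3: γ = 1/√(1 − 0.7902²) = 1/√0.3756 = 1.632; Δt_3 = 1.632 × 156.5 = 255.4 days.
Leg 4: γ = 2.05; Δt_4 = 2.050 × 1.916 = 3.928 days.
Total: 153.3 + 346.5 + 255.4 + 3.928 days.

Δt = 759 days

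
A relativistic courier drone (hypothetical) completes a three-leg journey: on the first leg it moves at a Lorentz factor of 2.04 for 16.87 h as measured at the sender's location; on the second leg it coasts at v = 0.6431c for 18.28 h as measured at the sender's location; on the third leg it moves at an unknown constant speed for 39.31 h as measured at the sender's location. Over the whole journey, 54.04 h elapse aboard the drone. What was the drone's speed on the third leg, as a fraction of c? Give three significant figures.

β = 0.589

Leg 1: γ = 2.04; τ_1 = 16.87/2.040 = 8.270 h.
Leg 2: γ = 1/√(1 − 0.6431²) = 1/√0.5864 = 1.306; τ_2 = 18.28/1.306 = 14.00 h.
Leg 3: speed unknown; τ_3 = 39.31/γ_3.
Total proper time: 8.270 + 14.00 + τ_3 = 54.04, so τ_3 = 54.04 − 22.27 = 31.77 h.
γ_3 = 39.31/31.77 = 1.237; β = √(1 − 1/γ²) = √0.3467.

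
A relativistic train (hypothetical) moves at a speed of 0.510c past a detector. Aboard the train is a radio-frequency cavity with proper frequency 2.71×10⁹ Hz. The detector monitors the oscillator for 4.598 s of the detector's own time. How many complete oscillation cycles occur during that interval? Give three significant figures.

γ = 1/√(1 − 0.510²) = 1/√0.7399 = 1.163
During 4.598 s of lab time, the oscillator's proper time advances by τ = Δt/γ = 4.598/1.163 = 3.955 s = 3.955×10⁰ s.
N = f × τ = 2.71×10⁹ × 3.955×10⁰ = 1.072×10¹⁰.

N = 1.07×10¹⁰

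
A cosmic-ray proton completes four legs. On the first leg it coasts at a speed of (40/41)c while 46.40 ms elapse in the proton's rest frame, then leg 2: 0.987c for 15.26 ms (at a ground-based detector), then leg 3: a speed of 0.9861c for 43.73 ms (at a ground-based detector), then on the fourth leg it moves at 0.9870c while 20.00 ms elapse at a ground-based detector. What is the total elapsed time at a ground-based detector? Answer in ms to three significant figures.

Leg 1: γ = 1/√(1 − (40/41)²) = 41/9 ≈ 4.556; Δt_1 = 4.556 × 46.40 = 211.4 ms.
Leg 2: 15.26 ms is already measured at a ground-based detector.
Leg 3: 43.73 ms is already measured at a ground-based detector.
Leg 4: 20.00 ms is already measured at a ground-based detector.
Total: 211.4 + 15.26 + 43.73 + 20.00 ms.

Δt = 290 ms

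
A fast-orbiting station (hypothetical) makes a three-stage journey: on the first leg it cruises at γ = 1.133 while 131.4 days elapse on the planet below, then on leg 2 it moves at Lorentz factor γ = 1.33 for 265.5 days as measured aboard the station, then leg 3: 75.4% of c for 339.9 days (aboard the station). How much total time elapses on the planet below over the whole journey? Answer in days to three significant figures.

Δt = 1000 days

Leg 1: 131.4 days is already measured on the planet below.
Leg 2: γ = 1.33; Δt_2 = 1.330 × 265.5 = 353.1 days.
Leg 3: β = 0.754; γ = 1/√(1 − 0.754²) = 1/√0.4315 = 1.522; Δt_3 = 1.522 × 339.9 = 517.5 days.
Total: 131.4 + 353.1 + 517.5 days.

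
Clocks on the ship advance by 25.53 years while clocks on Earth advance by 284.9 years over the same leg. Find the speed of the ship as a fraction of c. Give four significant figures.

The proper time is measured on the ship (both events occur at the ship's location); Δt is measured on Earth. γ = Δt/τ = 284.9/25.53 = 11.16.
β = √(1 − 1/γ²) = √(1 − 0.008030) = √0.9920

β = 0.9960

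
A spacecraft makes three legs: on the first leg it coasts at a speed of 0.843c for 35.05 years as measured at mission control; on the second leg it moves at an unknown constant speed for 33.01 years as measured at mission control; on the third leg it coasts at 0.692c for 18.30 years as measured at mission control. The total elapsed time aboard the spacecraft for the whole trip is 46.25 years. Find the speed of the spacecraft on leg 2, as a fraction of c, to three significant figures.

Leg 1: γ = 1/√(1 − 0.843²) = 1/√0.2894 = 1.859; τ_1 = 35.05/1.859 = 18.85 years.
Leg 2: speed unknown; τ_2 = 33.01/γ_2.
Leg 3: γ = 1/√(1 − 0.692²) = 1/√0.5211 = 1.385; τ_3 = 18.30/1.385 = 13.21 years.
Total proper time: 18.85 + τ_2 + 13.21 = 46.25, so τ_2 = 46.25 − 32.06 = 14.19 years.
γ_2 = 33.01/14.19 = 2.327; β = √(1 − 1/γ²) = √0.8153.

β = 0.903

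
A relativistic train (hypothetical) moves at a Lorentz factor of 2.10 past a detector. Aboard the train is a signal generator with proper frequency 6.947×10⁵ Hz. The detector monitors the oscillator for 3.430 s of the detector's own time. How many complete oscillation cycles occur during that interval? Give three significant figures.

N = 1.13×10⁶

γ = 2.10
During 3.430 s of lab time, the oscillator's proper time advances by τ = Δt/γ = 3.430/2.100 = 1.633 s = 1.633×10⁰ s.
N = f × τ = 6.947×10⁵ × 1.633×10⁰ = 1.135×10⁶.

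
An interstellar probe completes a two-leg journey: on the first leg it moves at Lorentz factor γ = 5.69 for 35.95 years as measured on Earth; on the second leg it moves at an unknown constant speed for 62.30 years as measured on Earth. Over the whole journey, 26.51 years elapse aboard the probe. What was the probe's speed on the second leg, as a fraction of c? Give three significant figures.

Leg 1: γ = 5.69; τ_1 = 35.95/5.690 = 6.318 years.
Leg 2: speed unknown; τ_2 = 62.30/γ_2.
Total proper time: 6.318 + τ_2 = 26.51, so τ_2 = 26.51 − 6.318 = 20.19 years.
γ_2 = 62.30/20.19 = 3.085; β = √(1 − 1/γ²) = √0.8950.

β = 0.946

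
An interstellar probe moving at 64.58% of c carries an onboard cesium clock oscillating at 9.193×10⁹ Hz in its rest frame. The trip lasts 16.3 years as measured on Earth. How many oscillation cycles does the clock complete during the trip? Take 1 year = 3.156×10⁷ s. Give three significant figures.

N = 3.61×10¹⁸

β = 0.6458; γ = 1/√(1 − 0.6458²) = 1/√0.5829 = 1.310
The oscillator's own cycle count is N = f × τ where τ is the proper time aboard the probe. τ = Δt/γ = 16.3/1.310 = 12.45 years = 3.928×10⁸ s.
N = 9.193×10⁹ × 3.928×10⁸ = 3.611×10¹⁸.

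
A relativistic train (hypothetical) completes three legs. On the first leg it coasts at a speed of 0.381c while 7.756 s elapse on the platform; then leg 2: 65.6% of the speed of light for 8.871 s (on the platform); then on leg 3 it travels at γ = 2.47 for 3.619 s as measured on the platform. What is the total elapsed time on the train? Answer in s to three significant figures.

Leg 1: γ = 1/√(1 − 0.381²) = 1/√0.8548 = 1.082; τ_1 = 7.756/1.082 = 7.171 s.
Leg 2: β = 0.656; γ = 1/√(1 − 0.656²) = 1/√0.5697 = 1.325; τ_2 = 8.871/1.325 = 6.695 s.
Leg 3: γ = 2.47; τ_3 = 3.619/2.470 = 1.465 s.
Total: 7.171 + 6.695 + 1.465 s.

τ = 15.3 s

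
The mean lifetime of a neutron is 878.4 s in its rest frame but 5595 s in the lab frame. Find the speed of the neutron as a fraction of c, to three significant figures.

β = 0.988

γ = Δt/τ₀ = 5595/878.4 = 6.370
β = √(1 − 1/γ²) = √(1 − 0.02465) = √0.9754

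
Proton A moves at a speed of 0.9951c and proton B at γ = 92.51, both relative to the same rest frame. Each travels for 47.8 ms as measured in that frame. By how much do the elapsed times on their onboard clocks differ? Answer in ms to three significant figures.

A: γ = 1/√(1 − 0.9951²) = 1/√0.009776 = 10.11; τ_A = 47.8/10.11 = 4.726 ms.
B: γ = 92.51; τ_B = 47.8/92.51 = 0.5167 ms.

|τ_A − τ_B| = 4.21 ms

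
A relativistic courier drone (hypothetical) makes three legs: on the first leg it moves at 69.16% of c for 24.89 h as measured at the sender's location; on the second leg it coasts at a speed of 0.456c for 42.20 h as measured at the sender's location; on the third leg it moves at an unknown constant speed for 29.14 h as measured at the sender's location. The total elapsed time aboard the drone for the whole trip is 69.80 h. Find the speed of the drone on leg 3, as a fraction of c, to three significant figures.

β = 0.872

Leg 1: β = 0.6916; γ = 1/√(1 − 0.6916²) = 1/√0.5217 = 1.385; τ_1 = 24.89/1.385 = 17.98 h.
Leg 2: γ = 1/√(1 − 0.456²) = 1/√0.7921 = 1.124; τ_2 = 42.20/1.124 = 37.56 h.
Leg 3: speed unknown; τ_3 = 29.14/γ_3.
Total proper time: 17.98 + 37.56 + τ_3 = 69.80, so τ_3 = 69.80 − 55.53 = 14.27 h.
γ_3 = 29.14/14.27 = 2.043; β = √(1 − 1/γ²) = √0.7603.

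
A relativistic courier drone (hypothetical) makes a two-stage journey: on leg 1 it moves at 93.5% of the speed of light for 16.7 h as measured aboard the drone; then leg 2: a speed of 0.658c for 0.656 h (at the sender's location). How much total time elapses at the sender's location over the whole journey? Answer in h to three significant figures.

Leg 1: β = 0.935; γ = 1/√(1 − 0.935²) = 1/√0.1258 = 2.820; Δt_1 = 2.820 × 16.7 = 47.09 h.
Leg 2: 0.656 h is already measured at the sender's location.
Total: 47.09 + 0.6560 h.

Δt = 47.7 h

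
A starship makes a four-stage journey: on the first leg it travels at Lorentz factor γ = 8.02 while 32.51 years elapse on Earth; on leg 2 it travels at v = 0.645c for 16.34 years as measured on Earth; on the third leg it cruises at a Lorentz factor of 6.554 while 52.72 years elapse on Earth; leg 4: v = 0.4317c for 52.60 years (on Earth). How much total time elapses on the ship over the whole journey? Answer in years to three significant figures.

τ = 72.0 years

Leg 1: γ = 8.02; τ_1 = 32.51/8.020 = 4.054 years.
Leg 2: γ = 1/√(1 − 0.645²) = 1/√0.5840 = 1.309; τ_2 = 16.34/1.309 = 12.49 years.
Leg 3: γ = 6.554; τ_3 = 52.72/6.554 = 8.044 years.
Leg 4: γ = 1/√(1 − 0.4317²) = 1/√0.8136 = 1.109; τ_4 = 52.60/1.109 = 47.45 years.
Total: 4.054 + 12.49 + 8.044 + 47.45 years.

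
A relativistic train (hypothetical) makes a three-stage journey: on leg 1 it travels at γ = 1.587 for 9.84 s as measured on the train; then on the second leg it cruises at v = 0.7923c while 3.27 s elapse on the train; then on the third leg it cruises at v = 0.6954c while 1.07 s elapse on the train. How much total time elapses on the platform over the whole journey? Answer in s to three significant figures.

Δt = 22.5 s

Leg 1: γ = 1.587; Δt_1 = 1.587 × 9.84 = 15.62 s.
Leg 2: γ = 1/√(1 − 0.7923²) = 1/√0.3723 = 1.639; Δt_2 = 1.639 × 3.27 = 5.359 s.
Leg 3: γ = 1/√(1 − 0.6954²) = 1/√0.5164 = 1.392; Δt_3 = 1.392 × 1.07 = 1.489 s.
Total: 15.62 + 5.359 + 1.489 s.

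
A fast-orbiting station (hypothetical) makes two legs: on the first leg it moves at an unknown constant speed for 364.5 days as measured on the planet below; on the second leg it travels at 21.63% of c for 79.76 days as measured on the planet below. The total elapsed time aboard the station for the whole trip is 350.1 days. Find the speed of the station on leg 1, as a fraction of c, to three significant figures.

β = 0.665

Leg 1: speed unknown; τ_1 = 364.5/γ_1.
Leg 2: β = 0.2163; γ = 1/√(1 − 0.2163²) = 1/√0.9532 = 1.024; τ_2 = 79.76/1.024 = 77.87 days.
Total proper time: τ_1 + 77.87 = 350.1, so τ_1 = 350.1 − 77.87 = 272.2 days.
γ_1 = 364.5/272.2 = 1.339; β = √(1 − 1/γ²) = √0.4422.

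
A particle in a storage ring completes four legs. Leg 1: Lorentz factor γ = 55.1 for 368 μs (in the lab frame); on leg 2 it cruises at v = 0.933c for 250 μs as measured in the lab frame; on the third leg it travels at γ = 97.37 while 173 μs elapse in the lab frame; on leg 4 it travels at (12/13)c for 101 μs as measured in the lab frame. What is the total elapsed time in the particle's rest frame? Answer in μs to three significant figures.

Leg 1: γ = 55.1; τ_1 = 368/55.10 = 6.679 μs.
Leg 2: γ = 1/√(1 − 0.933²) = 1/√0.1295 = 2.779; τ_2 = 250/2.779 = 89.97 μs.
Leg 3: γ = 97.37; τ_3 = 173/97.37 = 1.777 μs.
Leg 4: γ = 1/√(1 − (12/13)²) = 13/5 = 2.600; τ_4 = 101/2.600 = 38.85 μs.
Total: 6.679 + 89.97 + 1.777 + 38.85 μs.

τ = 137 μs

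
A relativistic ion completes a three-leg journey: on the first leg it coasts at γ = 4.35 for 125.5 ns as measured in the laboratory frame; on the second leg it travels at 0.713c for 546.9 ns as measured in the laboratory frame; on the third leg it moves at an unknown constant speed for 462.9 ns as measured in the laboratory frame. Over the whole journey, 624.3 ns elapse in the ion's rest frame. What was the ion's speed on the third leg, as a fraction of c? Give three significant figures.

β = 0.889

Leg 1: γ = 4.35; τ_1 = 125.5/4.350 = 28.85 ns.
Leg 2: γ = 1/√(1 − 0.713²) = 1/√0.4916 = 1.426; τ_2 = 546.9/1.426 = 383.5 ns.
Leg 3: speed unknown; τ_3 = 462.9/γ_3.
Total proper time: 28.85 + 383.5 + τ_3 = 624.3, so τ_3 = 624.3 − 412.3 = 212.0 ns.
γ_3 = 462.9/212.0 = 2.184; β = √(1 − 1/γ²) = √0.7903.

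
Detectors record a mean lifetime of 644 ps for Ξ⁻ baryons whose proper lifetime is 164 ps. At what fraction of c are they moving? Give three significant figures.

γ = Δt/τ₀ = 644/164 = 3.927
β = √(1 − 1/γ²) = √(1 − 0.06485) = √0.9351

β = 0.967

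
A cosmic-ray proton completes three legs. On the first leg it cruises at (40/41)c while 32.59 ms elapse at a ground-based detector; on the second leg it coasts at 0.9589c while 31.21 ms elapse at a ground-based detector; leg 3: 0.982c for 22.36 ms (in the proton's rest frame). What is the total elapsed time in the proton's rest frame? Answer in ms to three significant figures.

Leg 1: γ = 1/√(1 − (40/41)²) = 41/9 ≈ 4.556; τ_1 = 32.59/4.556 = 7.154 ms.
Leg 2: γ = 1/√(1 − 0.9589²) = 1/√0.08051 = 3.524; τ_2 = 31.21/3.524 = 8.856 ms.
Leg 3: 22.36 ms is already measured in the proton's rest frame.
Total: 7.154 + 8.856 + 22.36 ms.

τ = 38.4 ms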